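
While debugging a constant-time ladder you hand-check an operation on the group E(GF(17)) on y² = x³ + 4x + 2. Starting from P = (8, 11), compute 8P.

(2, 1)

Double-and-add on 8 = (1000)₂. Start with P = (8, 11) for the leading 1-bit.
double: tangent at (8, 11): λ = (3·8² + 4)/(2·11) ≡ 9/5. 5⁻¹ ≡ 7 (mod 17), so λ ≡ 9·7 ≡ 12.
  x = λ² - 8 - 8 = 144 - 16 ≡ 9; y = λ·(8 - 9) - 11 ≡ 11. → (9, 11)
double: tangent at (9, 11): λ = (3·9² + 4)/(2·11) ≡ 9/5. 5⁻¹ ≡ 7 (mod 17), so λ ≡ 9·7 ≡ 12.
  x = λ² - 9 - 9 = 144 - 18 ≡ 7; y = λ·(9 - 7) - 11 ≡ 13. → (7, 13)
double: tangent at (7, 13): λ = (3·7² + 4)/(2·13) ≡ 15/9. 9⁻¹ ≡ 2 (mod 17), so λ ≡ 15·2 ≡ 13.
  x = λ² - 7 - 7 = 169 - 14 ≡ 2; y = λ·(7 - 2) - 13 ≡ 1. → (2, 1)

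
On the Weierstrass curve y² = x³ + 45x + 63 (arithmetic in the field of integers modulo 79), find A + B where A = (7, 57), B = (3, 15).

(41, 60)

(7, 57) + (3, 15). λ = (15 - 57)/(3 - 7) ≡ 37/75 mod 79. 75⁻¹ ≡ 59 (mod 79), so λ ≡ 50.
  x = λ² - 7 - 3 = 2500 - 10 ≡ 41; y = λ·(7 - 41) - 57 ≡ 60. → (41, 60)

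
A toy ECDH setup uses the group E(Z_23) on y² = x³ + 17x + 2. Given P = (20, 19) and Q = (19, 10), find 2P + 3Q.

First 2P:
Repeated addition: build up to 2P.
2P: tangent at (20, 19): λ = (3·20² + 17)/(2·19) ≡ 21/15. 15⁻¹ ≡ 20 (mod 23) since 15·20 = 300 ≡ 1, so λ ≡ 21·20 ≡ 6.
  x = λ² - 20 - 20 = 36 - 40 ≡ 19; y = λ·(20 - 19) - 19 ≡ 10. → (19, 10)
2P = (19, 10).
Next 3Q:
Repeated addition: build up to 3Q.
2Q: tangent at (19, 10): λ = (3·19² + 17)/(2·10) ≡ 19/20. 20⁻¹ ≡ 15 (mod 23) since 20·15 = 300 ≡ 1, so λ ≡ 19·15 ≡ 9.
  x = λ² - 19 - 19 = 81 - 38 ≡ 20; y = λ·(19 - 20) - 10 ≡ 4. → (20, 4)
3Q: (20, 4) + (19, 10). λ = (10 - 4)/(19 - 20) ≡ 6/22 mod 23. 22⁻¹ ≡ 22 (mod 23) since 22·22 = 484 ≡ 1, so λ ≡ 17.
  x = λ² - 20 - 19 = 289 - 39 ≡ 20; y = λ·(20 - 20) - 4 ≡ 19. → (20, 19)
3Q = (20, 19).
Finally 2P + 3Q:
(19, 10) + (20, 19). λ = (19 - 10)/(20 - 19) ≡ 9/1 mod 23. 1⁻¹ ≡ 1 (mod 23), so λ ≡ 9.
  x = λ² - 19 - 20 = 81 - 39 ≡ 19; y = λ·(19 - 19) - 10 ≡ 13. → (19, 13)

(19, 13)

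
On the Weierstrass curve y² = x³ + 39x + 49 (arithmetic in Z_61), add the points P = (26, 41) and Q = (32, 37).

(17, 14)

(26, 41) + (32, 37). λ = (37 - 41)/(32 - 26) ≡ 57/6 mod 61. 6⁻¹ ≡ 51 (mod 61), so λ ≡ 40.
  x = λ² - 26 - 32 = 1600 - 58 ≡ 17; y = λ·(26 - 17) - 41 ≡ 14. → (17, 14)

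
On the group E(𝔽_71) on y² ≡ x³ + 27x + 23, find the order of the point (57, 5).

4

2P: tangent at (57, 5): λ = (3·57² + 27)/(2·5) ≡ 47/10. 10⁻¹ ≡ 64 (mod 71), so λ ≡ 47·64 ≡ 26.
  x = λ² - 57 - 57 = 676 - 114 ≡ 65; y = λ·(57 - 65) - 5 ≡ 0. → (65, 0)
3P: (65, 0) + (57, 5). λ = (5 - 0)/(57 - 65) ≡ 5/63 mod 71. 63⁻¹ ≡ 62 (mod 71), so λ ≡ 26.
  x = λ² - 65 - 57 = 676 - 122 ≡ 57; y = λ·(65 - 57) - 0 ≡ 66. → (57, 66)
4P: (57, 66) + (57, 5): same x and y₁ ≡ -y₂, so the sum is O.
4P = O, so the order is 4.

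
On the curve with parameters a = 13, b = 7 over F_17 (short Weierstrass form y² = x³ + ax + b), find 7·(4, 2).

(11, 6)

Write G = (4, 2).
Double-and-add on 7 = (111)₂. Start with G = (4, 2) for the leading 1-bit.
double: tangent at (4, 2): λ = (3·4² + 13)/(2·2) ≡ 10/4. 4⁻¹ ≡ 13 (mod 17) since 4·13 = 52 ≡ 1, so λ ≡ 10·13 ≡ 11.
  x = λ² - 4 - 4 = 121 - 8 ≡ 11; y = λ·(4 - 11) - 2 ≡ 6. → (11, 6)
add G: (11, 6) + (4, 2). λ = (2 - 6)/(4 - 11) ≡ 13/10 mod 17. 10⁻¹ ≡ 12 (mod 17) since 10·12 = 120 ≡ 1, so λ ≡ 3.
  x = λ² - 11 - 4 = 9 - 15 ≡ 11; y = λ·(11 - 11) - 6 ≡ 11. → (11, 11)
double: tangent at (11, 11): λ = (3·11² + 13)/(2·11) ≡ 2/5. 5⁻¹ ≡ 7 (mod 17), so λ ≡ 2·7 ≡ 14.
  x = λ² - 11 - 11 = 196 - 22 ≡ 4; y = λ·(11 - 4) - 11 ≡ 2. → (4, 2)
add G: tangent at (4, 2): λ = (3·4² + 13)/(2·2) ≡ 10/4. 4⁻¹ ≡ 13 (mod 17), so λ ≡ 10·13 ≡ 11.
  x = λ² - 4 - 4 = 121 - 8 ≡ 11; y = λ·(4 - 11) - 2 ≡ 6. → (11, 6)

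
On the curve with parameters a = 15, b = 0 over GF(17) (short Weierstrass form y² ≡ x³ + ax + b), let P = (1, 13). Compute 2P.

tangent at (1, 13): λ = (3·1² + 15)/(2·13) ≡ 1/9. 9⁻¹ ≡ 2 (mod 17), so λ ≡ 1·2 ≡ 2.
  x = λ² - 1 - 1 = 4 - 2 ≡ 2; y = λ·(1 - 2) - 13 ≡ 2. → (2, 2)

(2, 2)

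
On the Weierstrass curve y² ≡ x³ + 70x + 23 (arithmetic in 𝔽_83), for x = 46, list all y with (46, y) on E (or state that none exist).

x³ + 70x + 23 = 100579 ≡ 66 (mod 83).
66 is a non-residue mod 83; no y exists.

none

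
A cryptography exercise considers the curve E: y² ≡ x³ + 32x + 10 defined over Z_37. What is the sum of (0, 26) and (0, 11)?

The two points share x = 0 and their y-coordinates satisfy 26 + 11 ≡ 0 (mod 37), so they are inverses. Their sum is the point at infinity.

O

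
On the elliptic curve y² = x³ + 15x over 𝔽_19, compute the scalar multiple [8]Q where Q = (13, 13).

Repeated addition: build up to 8Q.
2Q: tangent at (13, 13): λ = (3·13² + 15)/(2·13) ≡ 9/7. 7⁻¹ ≡ 11 (mod 19), so λ ≡ 9·11 ≡ 4.
  x = λ² - 13 - 13 = 16 - 26 ≡ 9; y = λ·(13 - 9) - 13 ≡ 3. → (9, 3)
3Q: (9, 3) + (13, 13). λ = (13 - 3)/(13 - 9) ≡ 10/4 mod 19. 4⁻¹ ≡ 5 (mod 19), so λ ≡ 12.
  x = λ² - 9 - 13 = 144 - 22 ≡ 8; y = λ·(9 - 8) - 3 ≡ 9. → (8, 9)
4Q: (8, 9) + (13, 13). λ = (13 - 9)/(13 - 8) ≡ 4/5 mod 19. 5⁻¹ ≡ 4 (mod 19) since 5·4 = 20 ≡ 1, so λ ≡ 16.
  x = λ² - 8 - 13 = 256 - 21 ≡ 7; y = λ·(8 - 7) - 9 ≡ 7. → (7, 7)
5Q: (7, 7) + (13, 13). λ = (13 - 7)/(13 - 7) ≡ 6/6 mod 19. 6⁻¹ ≡ 16 (mod 19), so λ ≡ 1.
  x = λ² - 7 - 13 = 1 - 20 ≡ 0; y = λ·(7 - 0) - 7 ≡ 0. → (0, 0)
6Q: (0, 0) + (13, 13). λ = (13 - 0)/(13 - 0) ≡ 13/13 mod 19. 13⁻¹ ≡ 3 (mod 19) since 13·3 = 39 ≡ 1, so λ ≡ 1.
  x = λ² - 0 - 13 = 1 - 13 ≡ 7; y = λ·(0 - 7) - 0 ≡ 12. → (7, 12)
7Q: (7, 12) + (13, 13). λ = (13 - 12)/(13 - 7) ≡ 1/6 mod 19. 6⁻¹ ≡ 16 (mod 19), so λ ≡ 16.
  x = λ² - 7 - 13 = 256 - 20 ≡ 8; y = λ·(7 - 8) - 12 ≡ 10. → (8, 10)
8Q: (8, 10) + (13, 13). λ = (13 - 10)/(13 - 8) ≡ 3/5 mod 19. 5⁻¹ ≡ 4 (mod 19), so λ ≡ 12.
  x = λ² - 8 - 13 = 144 - 21 ≡ 9; y = λ·(8 - 9) - 10 ≡ 16. → (9, 16)

(9, 16)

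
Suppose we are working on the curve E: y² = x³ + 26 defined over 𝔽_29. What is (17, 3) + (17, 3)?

tangent at (17, 3): λ = (3·17² + 0)/(2·3) ≡ 26/6. 6⁻¹ ≡ 5 (mod 29), so λ ≡ 26·5 ≡ 14.
  x = λ² - 17 - 17 = 196 - 34 ≡ 17; y = λ·(17 - 17) - 3 ≡ 26. → (17, 26)

(17, 26)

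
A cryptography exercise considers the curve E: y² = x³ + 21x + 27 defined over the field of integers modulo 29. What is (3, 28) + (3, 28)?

(19, 8)

tangent at (3, 28): λ = (3·3² + 21)/(2·28) ≡ 19/27. 27⁻¹ ≡ 14 (mod 29), so λ ≡ 19·14 ≡ 5.
  x = λ² - 3 - 3 = 25 - 6 ≡ 19; y = λ·(3 - 19) - 28 ≡ 8. → (19, 8)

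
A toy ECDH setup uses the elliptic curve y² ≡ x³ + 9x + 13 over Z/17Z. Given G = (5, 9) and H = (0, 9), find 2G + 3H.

First 2G:
Repeated addition: build up to 2G.
2G: tangent at (5, 9): λ = (3·5² + 9)/(2·9) ≡ 16/1. 1⁻¹ ≡ 1 (mod 17), so λ ≡ 16·1 ≡ 16.
  x = λ² - 5 - 5 = 256 - 10 ≡ 8; y = λ·(5 - 8) - 9 ≡ 11. → (8, 11)
2G = (8, 11).
Next 3H:
Repeated addition: build up to 3H.
2H: tangent at (0, 9): λ = (3·0² + 9)/(2·9) ≡ 9/1. 1⁻¹ ≡ 1 (mod 17), so λ ≡ 9·1 ≡ 9.
  x = λ² - 0 - 0 = 81 - 0 ≡ 13; y = λ·(0 - 13) - 9 ≡ 10. → (13, 10)
3H: (13, 10) + (0, 9). λ = (9 - 10)/(0 - 13) ≡ 16/4 mod 17. 4⁻¹ ≡ 13 (mod 17), so λ ≡ 4.
  x = λ² - 13 - 0 = 16 - 13 ≡ 3; y = λ·(13 - 3) - 10 ≡ 13. → (3, 13)
3H = (3, 13).
Finally 2G + 3H:
(8, 11) + (3, 13). λ = (13 - 11)/(3 - 8) ≡ 2/12 mod 17. 12⁻¹ ≡ 10 (mod 17), so λ ≡ 3.
  x = λ² - 8 - 3 = 9 - 11 ≡ 15; y = λ·(8 - 15) - 11 ≡ 2. → (15, 2)

(15, 2)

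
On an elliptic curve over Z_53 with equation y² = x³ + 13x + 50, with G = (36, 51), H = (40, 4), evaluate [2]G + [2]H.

First 2G:
Repeated addition: build up to 2G.
2G: tangent at (36, 51): λ = (3·36² + 13)/(2·51) ≡ 32/49. 49⁻¹ ≡ 13 (mod 53), so λ ≡ 32·13 ≡ 45.
  x = λ² - 36 - 36 = 2025 - 72 ≡ 45; y = λ·(36 - 45) - 51 ≡ 21. → (45, 21)
2G = (45, 21).
Next 2H:
Repeated addition: build up to 2H.
2H: tangent at (40, 4): λ = (3·40² + 13)/(2·4) ≡ 43/8. 8⁻¹ ≡ 20 (mod 53) since 8·20 = 160 ≡ 1, so λ ≡ 43·20 ≡ 12.
  x = λ² - 40 - 40 = 144 - 80 ≡ 11; y = λ·(40 - 11) - 4 ≡ 26. → (11, 26)
2H = (11, 26).
Finally 2G + 2H:
(45, 21) + (11, 26). λ = (26 - 21)/(11 - 45) ≡ 5/19 mod 53. 19⁻¹ ≡ 14 (mod 53) since 19·14 = 266 ≡ 1, so λ ≡ 17.
  x = λ² - 45 - 11 = 289 - 56 ≡ 21; y = λ·(45 - 21) - 21 ≡ 16. → (21, 16)

(21, 16)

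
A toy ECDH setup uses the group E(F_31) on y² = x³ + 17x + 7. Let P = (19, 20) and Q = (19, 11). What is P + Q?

O

The two points share x = 19 and their y-coordinates satisfy 20 + 11 ≡ 0 (mod 31), so they are inverses. Their sum is O.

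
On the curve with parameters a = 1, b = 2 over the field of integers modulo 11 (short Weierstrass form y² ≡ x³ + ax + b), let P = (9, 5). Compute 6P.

(8, 7)

Double-and-add on 6 = (110)₂. Start with P = (9, 5) for the leading 1-bit.
double: tangent at (9, 5): λ = (3·9² + 1)/(2·5) ≡ 2/10. 10⁻¹ ≡ 10 (mod 11), so λ ≡ 2·10 ≡ 9.
  x = λ² - 9 - 9 = 81 - 18 ≡ 8; y = λ·(9 - 8) - 5 ≡ 4. → (8, 4)
add P: (8, 4) + (9, 5). λ = (5 - 4)/(9 - 8) ≡ 1/1 mod 11. 1⁻¹ ≡ 1 (mod 11), so λ ≡ 1.
  x = λ² - 8 - 9 = 1 - 17 ≡ 6; y = λ·(8 - 6) - 4 ≡ 9. → (6, 9)
double: tangent at (6, 9): λ = (3·6² + 1)/(2·9) ≡ 10/7. 7⁻¹ ≡ 8 (mod 11), so λ ≡ 10·8 ≡ 3.
  x = λ² - 6 - 6 = 9 - 12 ≡ 8; y = λ·(6 - 8) - 9 ≡ 7. → (8, 7)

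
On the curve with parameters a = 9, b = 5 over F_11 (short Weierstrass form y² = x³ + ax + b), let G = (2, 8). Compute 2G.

tangent at (2, 8): λ = (3·2² + 9)/(2·8) ≡ 10/5. 5⁻¹ ≡ 9 (mod 11), so λ ≡ 10·9 ≡ 2.
  x = λ² - 2 - 2 = 4 - 4 ≡ 0; y = λ·(2 - 0) - 8 ≡ 7. → (0, 7)

(0, 7)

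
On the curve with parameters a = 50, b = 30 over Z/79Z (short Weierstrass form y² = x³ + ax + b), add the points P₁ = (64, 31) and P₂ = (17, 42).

(64, 31) + (17, 42). λ = (42 - 31)/(17 - 64) ≡ 11/32 mod 79. 32⁻¹ ≡ 42 (mod 79), so λ ≡ 67.
  x = λ² - 64 - 17 = 4489 - 81 ≡ 63; y = λ·(64 - 63) - 31 ≡ 36. → (63, 36)

(63, 36)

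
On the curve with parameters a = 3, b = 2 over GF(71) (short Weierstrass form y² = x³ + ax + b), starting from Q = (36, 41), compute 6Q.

(50, 60)

Double-and-add on 6 = (110)₂. Start with Q = (36, 41) for the leading 1-bit.
double: tangent at (36, 41): λ = (3·36² + 3)/(2·41) ≡ 57/11. 11⁻¹ ≡ 13 (mod 71), so λ ≡ 57·13 ≡ 31.
  x = λ² - 36 - 36 = 961 - 72 ≡ 37; y = λ·(36 - 37) - 41 ≡ 70. → (37, 70)
add Q: (37, 70) + (36, 41). λ = (41 - 70)/(36 - 37) ≡ 42/70 mod 71. 70⁻¹ ≡ 70 (mod 71), so λ ≡ 29.
  x = λ² - 37 - 36 = 841 - 73 ≡ 58; y = λ·(37 - 58) - 70 ≡ 31. → (58, 31)
double: tangent at (58, 31): λ = (3·58² + 3)/(2·31) ≡ 13/62. 62⁻¹ ≡ 63 (mod 71), so λ ≡ 13·63 ≡ 38.
  x = λ² - 58 - 58 = 1444 - 116 ≡ 50; y = λ·(58 - 50) - 31 ≡ 60. → (50, 60)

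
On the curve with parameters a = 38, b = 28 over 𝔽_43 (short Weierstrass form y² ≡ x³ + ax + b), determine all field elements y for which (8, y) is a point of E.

none

x³ + 38x + 28 = 844 ≡ 27 (mod 43).
27 is a non-residue mod 43; no y exists.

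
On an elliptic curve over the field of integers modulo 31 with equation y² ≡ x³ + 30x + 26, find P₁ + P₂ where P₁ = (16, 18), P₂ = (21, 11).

(16, 18) + (21, 11). λ = (11 - 18)/(21 - 16) ≡ 24/5 mod 31. 5⁻¹ ≡ 25 (mod 31), so λ ≡ 11.
  x = λ² - 16 - 21 = 121 - 37 ≡ 22; y = λ·(16 - 22) - 18 ≡ 9. → (22, 9)

(22, 9)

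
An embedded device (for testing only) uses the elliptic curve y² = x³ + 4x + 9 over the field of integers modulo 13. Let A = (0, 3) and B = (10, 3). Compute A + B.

(0, 3) + (10, 3). λ = (3 - 3)/(10 - 0) ≡ 0/10 mod 13. 10⁻¹ ≡ 4 (mod 13), so λ ≡ 0.
  x = λ² - 0 - 10 = 0 - 10 ≡ 3; y = λ·(0 - 3) - 3 ≡ 10. → (3, 10)

(3, 10)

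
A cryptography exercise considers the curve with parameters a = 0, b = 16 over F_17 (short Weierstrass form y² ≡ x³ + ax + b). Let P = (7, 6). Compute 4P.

(3, 14)

Double-and-add on 4 = (100)₂. Start with P = (7, 6) for the leading 1-bit.
double: tangent at (7, 6): λ = (3·7² + 0)/(2·6) ≡ 11/12. 12⁻¹ ≡ 10 (mod 17), so λ ≡ 11·10 ≡ 8.
  x = λ² - 7 - 7 = 64 - 14 ≡ 16; y = λ·(7 - 16) - 6 ≡ 7. → (16, 7)
double: tangent at (16, 7): λ = (3·16² + 0)/(2·7) ≡ 3/14. 14⁻¹ ≡ 11 (mod 17), so λ ≡ 3·11 ≡ 16.
  x = λ² - 16 - 16 = 256 - 32 ≡ 3; y = λ·(16 - 3) - 7 ≡ 14. → (3, 14)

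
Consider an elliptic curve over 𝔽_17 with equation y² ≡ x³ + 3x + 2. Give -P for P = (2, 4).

(2, 13)

-(2, 4) = (2, -4 mod 17) = (2, 13).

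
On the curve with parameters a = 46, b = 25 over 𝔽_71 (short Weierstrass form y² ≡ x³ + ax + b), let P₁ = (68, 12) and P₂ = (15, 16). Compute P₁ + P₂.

(31, 12)

(68, 12) + (15, 16). λ = (16 - 12)/(15 - 68) ≡ 4/18 mod 71. 18⁻¹ ≡ 4 (mod 71) since 18·4 = 72 ≡ 1, so λ ≡ 16.
  x = λ² - 68 - 15 = 256 - 83 ≡ 31; y = λ·(68 - 31) - 12 ≡ 12. → (31, 12)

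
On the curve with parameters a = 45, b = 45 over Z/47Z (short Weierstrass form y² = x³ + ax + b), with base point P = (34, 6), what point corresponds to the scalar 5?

Repeated addition: build up to 5P.
2P: tangent at (34, 6): λ = (3·34² + 45)/(2·6) ≡ 35/12. 12⁻¹ ≡ 4 (mod 47), so λ ≡ 35·4 ≡ 46.
  x = λ² - 34 - 34 = 2116 - 68 ≡ 27; y = λ·(34 - 27) - 6 ≡ 34. → (27, 34)
3P: (27, 34) + (34, 6). λ = (6 - 34)/(34 - 27) ≡ 19/7 mod 47. 7⁻¹ ≡ 27 (mod 47), so λ ≡ 43.
  x = λ² - 27 - 34 = 1849 - 61 ≡ 2; y = λ·(27 - 2) - 34 ≡ 7. → (2, 7)
4P: (2, 7) + (34, 6). λ = (6 - 7)/(34 - 2) ≡ 46/32 mod 47. 32⁻¹ ≡ 25 (mod 47), so λ ≡ 22.
  x = λ² - 2 - 34 = 484 - 36 ≡ 25; y = λ·(2 - 25) - 7 ≡ 4. → (25, 4)
5P: (25, 4) + (34, 6). λ = (6 - 4)/(34 - 25) ≡ 2/9 mod 47. 9⁻¹ ≡ 21 (mod 47) since 9·21 = 189 ≡ 1, so λ ≡ 42.
  x = λ² - 25 - 34 = 1764 - 59 ≡ 13; y = λ·(25 - 13) - 4 ≡ 30. → (13, 30)

(13, 30)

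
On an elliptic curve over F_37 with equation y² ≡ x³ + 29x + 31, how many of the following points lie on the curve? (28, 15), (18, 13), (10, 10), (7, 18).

(28, 15): 15² ≡ 3, rhs ≡ 3 → on.
(18, 13): 13² ≡ 21, rhs ≡ 21 → on.
(10, 10): 10² ≡ 26, rhs ≡ 26 → on.
(7, 18): 18² ≡ 28, rhs ≡ 22 → off.

3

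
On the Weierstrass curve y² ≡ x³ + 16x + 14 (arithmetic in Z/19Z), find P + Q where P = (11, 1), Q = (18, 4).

(11, 1) + (18, 4). λ = (4 - 1)/(18 - 11) ≡ 3/7 mod 19. 7⁻¹ ≡ 11 (mod 19), so λ ≡ 14.
  x = λ² - 11 - 18 = 196 - 29 ≡ 15; y = λ·(11 - 15) - 1 ≡ 0. → (15, 0)

(15, 0)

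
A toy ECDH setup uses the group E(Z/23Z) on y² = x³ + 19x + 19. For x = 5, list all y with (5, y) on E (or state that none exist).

3, 20

x³ + 19x + 19 = 239 ≡ 9 (mod 23).
Square roots of 9 mod 23: 3 and 20 (since 3² = 9 ≡ 9).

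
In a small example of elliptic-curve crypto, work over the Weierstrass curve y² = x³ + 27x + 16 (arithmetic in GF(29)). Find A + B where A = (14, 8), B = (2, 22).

(14, 8) + (2, 22). λ = (22 - 8)/(2 - 14) ≡ 14/17 mod 29. 17⁻¹ ≡ 12 (mod 29), so λ ≡ 23.
  x = λ² - 14 - 2 = 529 - 16 ≡ 20; y = λ·(14 - 20) - 8 ≡ 28. → (20, 28)

(20, 28)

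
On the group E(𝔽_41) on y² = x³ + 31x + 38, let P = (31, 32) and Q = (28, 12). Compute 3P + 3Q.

(24, 25)

First 3P:
Repeated addition: build up to 3P.
2P: tangent at (31, 32): λ = (3·31² + 31)/(2·32) ≡ 3/23. 23⁻¹ ≡ 25 (mod 41), so λ ≡ 3·25 ≡ 34.
  x = λ² - 31 - 31 = 1156 - 62 ≡ 28; y = λ·(31 - 28) - 32 ≡ 29. → (28, 29)
3P: (28, 29) + (31, 32). λ = (32 - 29)/(31 - 28) ≡ 3/3 mod 41. 3⁻¹ ≡ 14 (mod 41), so λ ≡ 1.
  x = λ² - 28 - 31 = 1 - 59 ≡ 24; y = λ·(28 - 24) - 29 ≡ 16. → (24, 16)
3P = (24, 16).
Next 3Q:
Repeated addition: build up to 3Q.
2Q: tangent at (28, 12): λ = (3·28² + 31)/(2·12) ≡ 5/24. 24⁻¹ ≡ 12 (mod 41), so λ ≡ 5·12 ≡ 19.
  x = λ² - 28 - 28 = 361 - 56 ≡ 18; y = λ·(28 - 18) - 12 ≡ 14. → (18, 14)
3Q: (18, 14) + (28, 12). λ = (12 - 14)/(28 - 18) ≡ 39/10 mod 41. 10⁻¹ ≡ 37 (mod 41), so λ ≡ 8.
  x = λ² - 18 - 28 = 64 - 46 ≡ 18; y = λ·(18 - 18) - 14 ≡ 27. → (18, 27)
3Q = (18, 27).
Finally 3P + 3Q:
(24, 16) + (18, 27). λ = (27 - 16)/(18 - 24) ≡ 11/35 mod 41. 35⁻¹ ≡ 34 (mod 41) since 35·34 = 1190 ≡ 1, so λ ≡ 5.
  x = λ² - 24 - 18 = 25 - 42 ≡ 24; y = λ·(24 - 24) - 16 ≡ 25. → (24, 25)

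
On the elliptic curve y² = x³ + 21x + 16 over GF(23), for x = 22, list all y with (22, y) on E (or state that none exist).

x³ + 21x + 16 = 11126 ≡ 17 (mod 23).
17 is a non-residue mod 23; no y exists.

none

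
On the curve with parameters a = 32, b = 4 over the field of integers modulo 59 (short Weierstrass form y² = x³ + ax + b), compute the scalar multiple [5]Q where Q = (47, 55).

(21, 5)

Double-and-add on 5 = (101)₂. Start with Q = (47, 55) for the leading 1-bit.
double: tangent at (47, 55): λ = (3·47² + 32)/(2·55) ≡ 51/51. 51⁻¹ ≡ 22 (mod 59), so λ ≡ 51·22 ≡ 1.
  x = λ² - 47 - 47 = 1 - 94 ≡ 25; y = λ·(47 - 25) - 55 ≡ 26. → (25, 26)
double: tangent at (25, 26): λ = (3·25² + 32)/(2·26) ≡ 19/52. 52⁻¹ ≡ 42 (mod 59) since 52·42 = 2184 ≡ 1, so λ ≡ 19·42 ≡ 31.
  x = λ² - 25 - 25 = 961 - 50 ≡ 26; y = λ·(25 - 26) - 26 ≡ 2. → (26, 2)
add Q: (26, 2) + (47, 55). λ = (55 - 2)/(47 - 26) ≡ 53/21 mod 59. 21⁻¹ ≡ 45 (mod 59), so λ ≡ 25.
  x = λ² - 26 - 47 = 625 - 73 ≡ 21; y = λ·(26 - 21) - 2 ≡ 5. → (21, 5)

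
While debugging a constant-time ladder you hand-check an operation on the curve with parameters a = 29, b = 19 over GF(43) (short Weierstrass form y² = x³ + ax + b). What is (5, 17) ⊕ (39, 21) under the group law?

(13, 20)

(5, 17) + (39, 21). λ = (21 - 17)/(39 - 5) ≡ 4/34 mod 43. 34⁻¹ ≡ 19 (mod 43), so λ ≡ 33.
  x = λ² - 5 - 39 = 1089 - 44 ≡ 13; y = λ·(5 - 13) - 17 ≡ 20. → (13, 20)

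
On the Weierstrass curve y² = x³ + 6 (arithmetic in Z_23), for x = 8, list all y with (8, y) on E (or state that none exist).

9, 14

x³ + 0x + 6 = 518 ≡ 12 (mod 23).
Square roots of 12 mod 23: 9 and 14 (since 9² = 81 ≡ 12).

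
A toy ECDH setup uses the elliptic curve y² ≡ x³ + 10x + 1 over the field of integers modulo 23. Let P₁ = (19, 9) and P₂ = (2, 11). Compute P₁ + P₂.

(19, 9) + (2, 11). λ = (11 - 9)/(2 - 19) ≡ 2/6 mod 23. 6⁻¹ ≡ 4 (mod 23) since 6·4 = 24 ≡ 1, so λ ≡ 8.
  x = λ² - 19 - 2 = 64 - 21 ≡ 20; y = λ·(19 - 20) - 9 ≡ 6. → (20, 6)

(20, 6)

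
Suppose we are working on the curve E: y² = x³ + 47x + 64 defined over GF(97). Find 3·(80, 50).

Write Q = (80, 50).
Repeated addition: build up to 3Q.
2Q: tangent at (80, 50): λ = (3·80² + 47)/(2·50) ≡ 41/3. 3⁻¹ ≡ 65 (mod 97), so λ ≡ 41·65 ≡ 46.
  x = λ² - 80 - 80 = 2116 - 160 ≡ 16; y = λ·(80 - 16) - 50 ≡ 81. → (16, 81)
3Q: (16, 81) + (80, 50). λ = (50 - 81)/(80 - 16) ≡ 66/64 mod 97. 64⁻¹ ≡ 47 (mod 97), so λ ≡ 95.
  x = λ² - 16 - 80 = 9025 - 96 ≡ 5; y = λ·(16 - 5) - 81 ≡ 91. → (5, 91)

(5, 91)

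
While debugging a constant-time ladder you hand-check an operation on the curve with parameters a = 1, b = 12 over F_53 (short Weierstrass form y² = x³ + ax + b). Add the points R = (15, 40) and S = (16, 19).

(39, 40)

(15, 40) + (16, 19). λ = (19 - 40)/(16 - 15) ≡ 32/1 mod 53. 1⁻¹ ≡ 1 (mod 53) since 1·1 = 1 ≡ 1, so λ ≡ 32.
  x = λ² - 15 - 16 = 1024 - 31 ≡ 39; y = λ·(15 - 39) - 40 ≡ 40. → (39, 40)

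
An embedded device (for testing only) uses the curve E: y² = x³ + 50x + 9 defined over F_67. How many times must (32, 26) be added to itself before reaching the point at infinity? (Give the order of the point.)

2P: tangent at (32, 26): λ = (3·32² + 50)/(2·26) ≡ 40/52. 52⁻¹ ≡ 58 (mod 67) since 52·58 = 3016 ≡ 1, so λ ≡ 40·58 ≡ 42.
  x = λ² - 32 - 32 = 1764 - 64 ≡ 25; y = λ·(32 - 25) - 26 ≡ 0. → (25, 0)
3P: (25, 0) + (32, 26). λ = (26 - 0)/(32 - 25) ≡ 26/7 mod 67. 7⁻¹ ≡ 48 (mod 67) since 7·48 = 336 ≡ 1, so λ ≡ 42.
  x = λ² - 25 - 32 = 1764 - 57 ≡ 32; y = λ·(25 - 32) - 0 ≡ 41. → (32, 41)
4P: (32, 41) + (32, 26): same x and y₁ ≡ -y₂, so the sum is the point at infinity.
4P = the point at infinity, so the order is 4.

4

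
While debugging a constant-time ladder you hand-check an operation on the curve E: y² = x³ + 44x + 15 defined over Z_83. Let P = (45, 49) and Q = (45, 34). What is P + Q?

O

The two points share x = 45 and their y-coordinates satisfy 49 + 34 ≡ 0 (mod 83), so they are inverses. Their sum is O.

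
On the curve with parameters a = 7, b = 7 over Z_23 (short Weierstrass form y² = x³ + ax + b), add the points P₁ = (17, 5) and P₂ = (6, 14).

(2, 12)

(17, 5) + (6, 14). λ = (14 - 5)/(6 - 17) ≡ 9/12 mod 23. 12⁻¹ ≡ 2 (mod 23) since 12·2 = 24 ≡ 1, so λ ≡ 18.
  x = λ² - 17 - 6 = 324 - 23 ≡ 2; y = λ·(17 - 2) - 5 ≡ 12. → (2, 12)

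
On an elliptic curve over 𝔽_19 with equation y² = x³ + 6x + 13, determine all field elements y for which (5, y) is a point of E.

x³ + 6x + 13 = 168 ≡ 16 (mod 19).
Square roots of 16 mod 19: 4 and 15 (since 4² = 16 ≡ 16).

4, 15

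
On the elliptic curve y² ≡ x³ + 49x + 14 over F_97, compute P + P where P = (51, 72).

(60, 92)

tangent at (51, 72): λ = (3·51² + 49)/(2·72) ≡ 92/47. 47⁻¹ ≡ 64 (mod 97), so λ ≡ 92·64 ≡ 68.
  x = λ² - 51 - 51 = 4624 - 102 ≡ 60; y = λ·(51 - 60) - 72 ≡ 92. → (60, 92)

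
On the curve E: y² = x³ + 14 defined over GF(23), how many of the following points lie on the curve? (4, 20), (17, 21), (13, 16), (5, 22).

3

(4, 20): 20² ≡ 9, rhs ≡ 9 → on.
(17, 21): 21² ≡ 4, rhs ≡ 5 → off.
(13, 16): 16² ≡ 3, rhs ≡ 3 → on.
(5, 22): 22² ≡ 1, rhs ≡ 1 → on.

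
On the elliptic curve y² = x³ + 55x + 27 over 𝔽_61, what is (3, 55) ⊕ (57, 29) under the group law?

(3, 55) + (57, 29). λ = (29 - 55)/(57 - 3) ≡ 35/54 mod 61. 54⁻¹ ≡ 26 (mod 61) since 54·26 = 1404 ≡ 1, so λ ≡ 56.
  x = λ² - 3 - 57 = 3136 - 60 ≡ 26; y = λ·(3 - 26) - 55 ≡ 60. → (26, 60)

(26, 60)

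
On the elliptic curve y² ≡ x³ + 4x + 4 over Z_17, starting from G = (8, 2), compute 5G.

(16, 13)

Double-and-add on 5 = (101)₂. Start with G = (8, 2) for the leading 1-bit.
double: tangent at (8, 2): λ = (3·8² + 4)/(2·2) ≡ 9/4. 4⁻¹ ≡ 13 (mod 17), so λ ≡ 9·13 ≡ 15.
  x = λ² - 8 - 8 = 225 - 16 ≡ 5; y = λ·(8 - 5) - 2 ≡ 9. → (5, 9)
double: tangent at (5, 9): λ = (3·5² + 4)/(2·9) ≡ 11/1. 1⁻¹ ≡ 1 (mod 17), so λ ≡ 11·1 ≡ 11.
  x = λ² - 5 - 5 = 121 - 10 ≡ 9; y = λ·(5 - 9) - 9 ≡ 15. → (9, 15)
add G: (9, 15) + (8, 2). λ = (2 - 15)/(8 - 9) ≡ 4/16 mod 17. 16⁻¹ ≡ 16 (mod 17), so λ ≡ 13.
  x = λ² - 9 - 8 = 169 - 17 ≡ 16; y = λ·(9 - 16) - 15 ≡ 13. → (16, 13)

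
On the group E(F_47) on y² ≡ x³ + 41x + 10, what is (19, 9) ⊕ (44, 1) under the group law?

(19, 9) + (44, 1). λ = (1 - 9)/(44 - 19) ≡ 39/25 mod 47. 25⁻¹ ≡ 32 (mod 47), so λ ≡ 26.
  x = λ² - 19 - 44 = 676 - 63 ≡ 2; y = λ·(19 - 2) - 9 ≡ 10. → (2, 10)

(2, 10)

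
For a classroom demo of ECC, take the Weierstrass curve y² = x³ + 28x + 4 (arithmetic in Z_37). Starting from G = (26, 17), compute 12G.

Repeated addition: build up to 12G.
2G: tangent at (26, 17): λ = (3·26² + 28)/(2·17) ≡ 21/34. 34⁻¹ ≡ 12 (mod 37), so λ ≡ 21·12 ≡ 30.
  x = λ² - 26 - 26 = 900 - 52 ≡ 34; y = λ·(26 - 34) - 17 ≡ 2. → (34, 2)
3G: (34, 2) + (26, 17). λ = (17 - 2)/(26 - 34) ≡ 15/29 mod 37. 29⁻¹ ≡ 23 (mod 37), so λ ≡ 12.
  x = λ² - 34 - 26 = 144 - 60 ≡ 10; y = λ·(34 - 10) - 2 ≡ 27. → (10, 27)
4G: (10, 27) + (26, 17). λ = (17 - 27)/(26 - 10) ≡ 27/16 mod 37. 16⁻¹ ≡ 7 (mod 37), so λ ≡ 4.
  x = λ² - 10 - 26 = 16 - 36 ≡ 17; y = λ·(10 - 17) - 27 ≡ 19. → (17, 19)
5G: (17, 19) + (26, 17). λ = (17 - 19)/(26 - 17) ≡ 35/9 mod 37. 9⁻¹ ≡ 33 (mod 37), so λ ≡ 8.
  x = λ² - 17 - 26 = 64 - 43 ≡ 21; y = λ·(17 - 21) - 19 ≡ 23. → (21, 23)
6G: (21, 23) + (26, 17). λ = (17 - 23)/(26 - 21) ≡ 31/5 mod 37. 5⁻¹ ≡ 15 (mod 37), so λ ≡ 21.
  x = λ² - 21 - 26 = 441 - 47 ≡ 24; y = λ·(21 - 24) - 23 ≡ 25. → (24, 25)
7G: (24, 25) + (26, 17). λ = (17 - 25)/(26 - 24) ≡ 29/2 mod 37. 2⁻¹ ≡ 19 (mod 37) since 2·19 = 38 ≡ 1, so λ ≡ 33.
  x = λ² - 24 - 26 = 1089 - 50 ≡ 3; y = λ·(24 - 3) - 25 ≡ 2. → (3, 2)
8G: (3, 2) + (26, 17). λ = (17 - 2)/(26 - 3) ≡ 15/23 mod 37. 23⁻¹ ≡ 29 (mod 37) since 23·29 = 667 ≡ 1, so λ ≡ 28.
  x = λ² - 3 - 26 = 784 - 29 ≡ 15; y = λ·(3 - 15) - 2 ≡ 32. → (15, 32)
9G: (15, 32) + (26, 17). λ = (17 - 32)/(26 - 15) ≡ 22/11 mod 37. 11⁻¹ ≡ 27 (mod 37) since 11·27 = 297 ≡ 1, so λ ≡ 2.
  x = λ² - 15 - 26 = 4 - 41 ≡ 0; y = λ·(15 - 0) - 32 ≡ 35. → (0, 35)
10G: (0, 35) + (26, 17). λ = (17 - 35)/(26 - 0) ≡ 19/26 mod 37. 26⁻¹ ≡ 10 (mod 37), so λ ≡ 5.
  x = λ² - 0 - 26 = 25 - 26 ≡ 36; y = λ·(0 - 36) - 35 ≡ 7. → (36, 7)
11G: (36, 7) + (26, 17). λ = (17 - 7)/(26 - 36) ≡ 10/27 mod 37. 27⁻¹ ≡ 11 (mod 37), so λ ≡ 36.
  x = λ² - 36 - 26 = 1296 - 62 ≡ 13; y = λ·(36 - 13) - 7 ≡ 7. → (13, 7)
12G: (13, 7) + (26, 17). λ = (17 - 7)/(26 - 13) ≡ 10/13 mod 37. 13⁻¹ ≡ 20 (mod 37), so λ ≡ 15.
  x = λ² - 13 - 26 = 225 - 39 ≡ 1; y = λ·(13 - 1) - 7 ≡ 25. → (1, 25)

(1, 25)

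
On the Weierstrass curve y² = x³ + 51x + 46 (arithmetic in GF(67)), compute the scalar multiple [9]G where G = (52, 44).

Double-and-add on 9 = (1001)₂. Start with G = (52, 44) for the leading 1-bit.
double: tangent at (52, 44): λ = (3·52² + 51)/(2·44) ≡ 56/21. 21⁻¹ ≡ 16 (mod 67), so λ ≡ 56·16 ≡ 25.
  x = λ² - 52 - 52 = 625 - 104 ≡ 52; y = λ·(52 - 52) - 44 ≡ 23. → (52, 23)
double: tangent at (52, 23): λ = (3·52² + 51)/(2·23) ≡ 56/46. 46⁻¹ ≡ 51 (mod 67), so λ ≡ 56·51 ≡ 42.
  x = λ² - 52 - 52 = 1764 - 104 ≡ 52; y = λ·(52 - 52) - 23 ≡ 44. → (52, 44)
double: tangent at (52, 44): λ = (3·52² + 51)/(2·44) ≡ 56/21. 21⁻¹ ≡ 16 (mod 67), so λ ≡ 56·16 ≡ 25.
  x = λ² - 52 - 52 = 625 - 104 ≡ 52; y = λ·(52 - 52) - 44 ≡ 23. → (52, 23)
add G: (52, 23) + (52, 44): same x and y₁ ≡ -y₂, so the sum is O.

O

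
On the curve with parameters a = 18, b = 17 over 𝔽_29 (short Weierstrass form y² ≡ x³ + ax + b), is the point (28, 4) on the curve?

no

y² = 4² ≡ 16; x³ + 18x + 17 = 22473 ≡ 27 (mod 29). 16 ≠ 27.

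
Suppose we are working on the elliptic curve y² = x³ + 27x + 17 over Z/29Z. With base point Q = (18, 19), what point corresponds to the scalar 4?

Repeated addition: build up to 4Q.
2Q: tangent at (18, 19): λ = (3·18² + 27)/(2·19) ≡ 13/9. 9⁻¹ ≡ 13 (mod 29) since 9·13 = 117 ≡ 1, so λ ≡ 13·13 ≡ 24.
  x = λ² - 18 - 18 = 576 - 36 ≡ 18; y = λ·(18 - 18) - 19 ≡ 10. → (18, 10)
3Q: (18, 10) + (18, 19): same x and y₁ ≡ -y₂, so the sum is O.
4Q: O + (18, 19) = (18, 19) (identity).

(18, 19)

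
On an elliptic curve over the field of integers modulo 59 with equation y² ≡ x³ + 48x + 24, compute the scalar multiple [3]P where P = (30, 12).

Repeated addition: build up to 3P.
2P: tangent at (30, 12): λ = (3·30² + 48)/(2·12) ≡ 34/24. 24⁻¹ ≡ 32 (mod 59) since 24·32 = 768 ≡ 1, so λ ≡ 34·32 ≡ 26.
  x = λ² - 30 - 30 = 676 - 60 ≡ 26; y = λ·(30 - 26) - 12 ≡ 33. → (26, 33)
3P: (26, 33) + (30, 12). λ = (12 - 33)/(30 - 26) ≡ 38/4 mod 59. 4⁻¹ ≡ 15 (mod 59) since 4·15 = 60 ≡ 1, so λ ≡ 39.
  x = λ² - 26 - 30 = 1521 - 56 ≡ 49; y = λ·(26 - 49) - 33 ≡ 14. → (49, 14)

(49, 14)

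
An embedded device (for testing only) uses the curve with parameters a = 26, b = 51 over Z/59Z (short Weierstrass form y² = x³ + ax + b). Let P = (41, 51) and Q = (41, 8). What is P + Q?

The two points share x = 41 and their y-coordinates satisfy 51 + 8 ≡ 0 (mod 59), so they are inverses. Their sum is O.

O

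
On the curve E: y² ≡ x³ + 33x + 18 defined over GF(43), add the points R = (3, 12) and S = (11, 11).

(3, 12) + (11, 11). λ = (11 - 12)/(11 - 3) ≡ 42/8 mod 43. 8⁻¹ ≡ 27 (mod 43), so λ ≡ 16.
  x = λ² - 3 - 11 = 256 - 14 ≡ 27; y = λ·(3 - 27) - 12 ≡ 34. → (27, 34)

(27, 34)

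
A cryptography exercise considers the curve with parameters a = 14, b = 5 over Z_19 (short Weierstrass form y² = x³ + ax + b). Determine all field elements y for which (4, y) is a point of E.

7, 12

x³ + 14x + 5 = 125 ≡ 11 (mod 19).
Square roots of 11 mod 19: 7 and 12 (since 7² = 49 ≡ 11).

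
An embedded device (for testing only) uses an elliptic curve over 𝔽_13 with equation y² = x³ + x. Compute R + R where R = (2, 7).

(9, 6)

tangent at (2, 7): λ = (3·2² + 1)/(2·7) ≡ 0/1. 1⁻¹ ≡ 1 (mod 13), so λ ≡ 0·1 ≡ 0.
  x = λ² - 2 - 2 = 0 - 4 ≡ 9; y = λ·(2 - 9) - 7 ≡ 6. → (9, 6)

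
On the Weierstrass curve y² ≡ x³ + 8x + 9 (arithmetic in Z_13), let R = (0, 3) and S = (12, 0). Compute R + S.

(0, 3) + (12, 0). λ = (0 - 3)/(12 - 0) ≡ 10/12 mod 13. 12⁻¹ ≡ 12 (mod 13) since 12·12 = 144 ≡ 1, so λ ≡ 3.
  x = λ² - 0 - 12 = 9 - 12 ≡ 10; y = λ·(0 - 10) - 3 ≡ 6. → (10, 6)

(10, 6)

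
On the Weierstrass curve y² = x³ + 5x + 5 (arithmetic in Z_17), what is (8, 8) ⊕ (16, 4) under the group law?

(6, 8)

(8, 8) + (16, 4). λ = (4 - 8)/(16 - 8) ≡ 13/8 mod 17. 8⁻¹ ≡ 15 (mod 17) since 8·15 = 120 ≡ 1, so λ ≡ 8.
  x = λ² - 8 - 16 = 64 - 24 ≡ 6; y = λ·(8 - 6) - 8 ≡ 8. → (6, 8)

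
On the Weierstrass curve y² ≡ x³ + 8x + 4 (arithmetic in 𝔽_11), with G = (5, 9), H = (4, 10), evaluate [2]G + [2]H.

O

First 2G:
Repeated addition: build up to 2G.
2G: tangent at (5, 9): λ = (3·5² + 8)/(2·9) ≡ 6/7. 7⁻¹ ≡ 8 (mod 11), so λ ≡ 6·8 ≡ 4.
  x = λ² - 5 - 5 = 16 - 10 ≡ 6; y = λ·(5 - 6) - 9 ≡ 9. → (6, 9)
2G = (6, 9).
Next 2H:
Repeated addition: build up to 2H.
2H: tangent at (4, 10): λ = (3·4² + 8)/(2·10) ≡ 1/9. 9⁻¹ ≡ 5 (mod 11), so λ ≡ 1·5 ≡ 5.
  x = λ² - 4 - 4 = 25 - 8 ≡ 6; y = λ·(4 - 6) - 10 ≡ 2. → (6, 2)
2H = (6, 2).
Finally 2G + 2H:
(6, 9) + (6, 2): same x and y₁ ≡ -y₂, so the sum is ∞.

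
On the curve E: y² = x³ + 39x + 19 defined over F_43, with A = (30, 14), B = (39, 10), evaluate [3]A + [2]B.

(18, 19)

First 3A:
Repeated addition: build up to 3A.
2A: tangent at (30, 14): λ = (3·30² + 39)/(2·14) ≡ 30/28. 28⁻¹ ≡ 20 (mod 43), so λ ≡ 30·20 ≡ 41.
  x = λ² - 30 - 30 = 1681 - 60 ≡ 30; y = λ·(30 - 30) - 14 ≡ 29. → (30, 29)
3A: (30, 29) + (30, 14): same x and y₁ ≡ -y₂, so the sum is 𝒪.
3A = 𝒪.
Next 2B:
Repeated addition: build up to 2B.
2B: tangent at (39, 10): λ = (3·39² + 39)/(2·10) ≡ 1/20. 20⁻¹ ≡ 28 (mod 43) since 20·28 = 560 ≡ 1, so λ ≡ 1·28 ≡ 28.
  x = λ² - 39 - 39 = 784 - 78 ≡ 18; y = λ·(39 - 18) - 10 ≡ 19. → (18, 19)
2B = (18, 19).
Finally 3A + 2B:
𝒪 + (18, 19) = (18, 19) (identity).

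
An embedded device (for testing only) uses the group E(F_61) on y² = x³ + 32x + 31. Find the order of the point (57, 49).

2P: tangent at (57, 49): λ = (3·57² + 32)/(2·49) ≡ 19/37. 37⁻¹ ≡ 33 (mod 61), so λ ≡ 19·33 ≡ 17.
  x = λ² - 57 - 57 = 289 - 114 ≡ 53; y = λ·(57 - 53) - 49 ≡ 19. → (53, 19)
3P: (53, 19) + (57, 49). λ = (49 - 19)/(57 - 53) ≡ 30/4 mod 61. 4⁻¹ ≡ 46 (mod 61), so λ ≡ 38.
  x = λ² - 53 - 57 = 1444 - 110 ≡ 53; y = λ·(53 - 53) - 19 ≡ 42. → (53, 42)
4P: (53, 42) + (57, 49). λ = (49 - 42)/(57 - 53) ≡ 7/4 mod 61. 4⁻¹ ≡ 46 (mod 61), so λ ≡ 17.
  x = λ² - 53 - 57 = 289 - 110 ≡ 57; y = λ·(53 - 57) - 42 ≡ 12. → (57, 12)
5P: (57, 12) + (57, 49): same x and y₁ ≡ -y₂, so the sum is ∞.
5P = ∞, so the order is 5.

5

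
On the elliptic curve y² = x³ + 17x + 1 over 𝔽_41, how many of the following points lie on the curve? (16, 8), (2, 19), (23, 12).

1

(16, 8): 8² ≡ 23, rhs ≡ 23 → on.
(2, 19): 19² ≡ 33, rhs ≡ 2 → off.
(23, 12): 12² ≡ 21, rhs ≡ 13 → off.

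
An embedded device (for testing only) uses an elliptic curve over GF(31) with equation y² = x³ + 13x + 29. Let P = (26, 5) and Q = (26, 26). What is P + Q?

O

The two points share x = 26 and their y-coordinates satisfy 5 + 26 ≡ 0 (mod 31), so they are inverses. Their sum is the point at infinity.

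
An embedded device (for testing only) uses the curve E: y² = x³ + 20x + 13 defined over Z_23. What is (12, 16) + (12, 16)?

(12, 7)

tangent at (12, 16): λ = (3·12² + 20)/(2·16) ≡ 15/9. 9⁻¹ ≡ 18 (mod 23) since 9·18 = 162 ≡ 1, so λ ≡ 15·18 ≡ 17.
  x = λ² - 12 - 12 = 289 - 24 ≡ 12; y = λ·(12 - 12) - 16 ≡ 7. → (12, 7)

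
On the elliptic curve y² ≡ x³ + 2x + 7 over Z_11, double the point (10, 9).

tangent at (10, 9): λ = (3·10² + 2)/(2·9) ≡ 5/7. 7⁻¹ ≡ 8 (mod 11), so λ ≡ 5·8 ≡ 7.
  x = λ² - 10 - 10 = 49 - 20 ≡ 7; y = λ·(10 - 7) - 9 ≡ 1. → (7, 1)

(7, 1)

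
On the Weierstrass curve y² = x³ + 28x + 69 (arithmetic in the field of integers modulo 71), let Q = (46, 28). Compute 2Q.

(19, 54)

tangent at (46, 28): λ = (3·46² + 28)/(2·28) ≡ 57/56. 56⁻¹ ≡ 52 (mod 71), so λ ≡ 57·52 ≡ 53.
  x = λ² - 46 - 46 = 2809 - 92 ≡ 19; y = λ·(46 - 19) - 28 ≡ 54. → (19, 54)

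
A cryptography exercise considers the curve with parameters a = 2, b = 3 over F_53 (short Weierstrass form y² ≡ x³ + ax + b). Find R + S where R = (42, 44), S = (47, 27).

(42, 44) + (47, 27). λ = (27 - 44)/(47 - 42) ≡ 36/5 mod 53. 5⁻¹ ≡ 32 (mod 53), so λ ≡ 39.
  x = λ² - 42 - 47 = 1521 - 89 ≡ 1; y = λ·(42 - 1) - 44 ≡ 18. → (1, 18)

(1, 18)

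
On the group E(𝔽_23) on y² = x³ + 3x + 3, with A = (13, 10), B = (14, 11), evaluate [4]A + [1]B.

First 4A:
Double-and-add on 4 = (100)₂. Start with A = (13, 10) for the leading 1-bit.
double: tangent at (13, 10): λ = (3·13² + 3)/(2·10) ≡ 4/20. 20⁻¹ ≡ 15 (mod 23), so λ ≡ 4·15 ≡ 14.
  x = λ² - 13 - 13 = 196 - 26 ≡ 9; y = λ·(13 - 9) - 10 ≡ 0. → (9, 0)
double: (9, 0) + (9, 0): same x and y₁ ≡ -y₂, so the sum is ∞.
4A = ∞.
Finally 4A + B:
∞ + (14, 11) = (14, 11) (identity).

(14, 11)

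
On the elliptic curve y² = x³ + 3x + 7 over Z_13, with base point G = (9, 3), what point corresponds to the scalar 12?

Double-and-add on 12 = (1100)₂. Start with G = (9, 3) for the leading 1-bit.
double: tangent at (9, 3): λ = (3·9² + 3)/(2·3) ≡ 12/6. 6⁻¹ ≡ 11 (mod 13) since 6·11 = 66 ≡ 1, so λ ≡ 12·11 ≡ 2.
  x = λ² - 9 - 9 = 4 - 18 ≡ 12; y = λ·(9 - 12) - 3 ≡ 4. → (12, 4)
add G: (12, 4) + (9, 3). λ = (3 - 4)/(9 - 12) ≡ 12/10 mod 13. 10⁻¹ ≡ 4 (mod 13), so λ ≡ 9.
  x = λ² - 12 - 9 = 81 - 21 ≡ 8; y = λ·(12 - 8) - 4 ≡ 6. → (8, 6)
double: tangent at (8, 6): λ = (3·8² + 3)/(2·6) ≡ 0/12. 12⁻¹ ≡ 12 (mod 13), so λ ≡ 0·12 ≡ 0.
  x = λ² - 8 - 8 = 0 - 16 ≡ 10; y = λ·(8 - 10) - 6 ≡ 7. → (10, 7)
double: tangent at (10, 7): λ = (3·10² + 3)/(2·7) ≡ 4/1. 1⁻¹ ≡ 1 (mod 13) since 1·1 = 1 ≡ 1, so λ ≡ 4·1 ≡ 4.
  x = λ² - 10 - 10 = 16 - 20 ≡ 9; y = λ·(10 - 9) - 7 ≡ 10. → (9, 10)

(9, 10)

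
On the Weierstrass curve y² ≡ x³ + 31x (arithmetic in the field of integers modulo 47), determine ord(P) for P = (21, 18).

2P: tangent at (21, 18): λ = (3·21² + 31)/(2·18) ≡ 38/36. 36⁻¹ ≡ 17 (mod 47) since 36·17 = 612 ≡ 1, so λ ≡ 38·17 ≡ 35.
  x = λ² - 21 - 21 = 1225 - 42 ≡ 8; y = λ·(21 - 8) - 18 ≡ 14. → (8, 14)
3P: (8, 14) + (21, 18). λ = (18 - 14)/(21 - 8) ≡ 4/13 mod 47. 13⁻¹ ≡ 29 (mod 47), so λ ≡ 22.
  x = λ² - 8 - 21 = 484 - 29 ≡ 32; y = λ·(8 - 32) - 14 ≡ 22. → (32, 22)
4P: (32, 22) + (21, 18). λ = (18 - 22)/(21 - 32) ≡ 43/36 mod 47. 36⁻¹ ≡ 17 (mod 47) since 36·17 = 612 ≡ 1, so λ ≡ 26.
  x = λ² - 32 - 21 = 676 - 53 ≡ 12; y = λ·(32 - 12) - 22 ≡ 28. → (12, 28)
5P: (12, 28) + (21, 18). λ = (18 - 28)/(21 - 12) ≡ 37/9 mod 47. 9⁻¹ ≡ 21 (mod 47) since 9·21 = 189 ≡ 1, so λ ≡ 25.
  x = λ² - 12 - 21 = 625 - 33 ≡ 28; y = λ·(12 - 28) - 28 ≡ 42. → (28, 42)
6P: (28, 42) + (21, 18). λ = (18 - 42)/(21 - 28) ≡ 23/40 mod 47. 40⁻¹ ≡ 20 (mod 47), so λ ≡ 37.
  x = λ² - 28 - 21 = 1369 - 49 ≡ 4; y = λ·(28 - 4) - 42 ≡ 0. → (4, 0)
7P: (4, 0) + (21, 18). λ = (18 - 0)/(21 - 4) ≡ 18/17 mod 47. 17⁻¹ ≡ 36 (mod 47), so λ ≡ 37.
  x = λ² - 4 - 21 = 1369 - 25 ≡ 28; y = λ·(4 - 28) - 0 ≡ 5. → (28, 5)
8P: (28, 5) + (21, 18). λ = (18 - 5)/(21 - 28) ≡ 13/40 mod 47. 40⁻¹ ≡ 20 (mod 47), so λ ≡ 25.
  x = λ² - 28 - 21 = 625 - 49 ≡ 12; y = λ·(28 - 12) - 5 ≡ 19. → (12, 19)
9P: (12, 19) + (21, 18). λ = (18 - 19)/(21 - 12) ≡ 46/9 mod 47. 9⁻¹ ≡ 21 (mod 47) since 9·21 = 189 ≡ 1, so λ ≡ 26.
  x = λ² - 12 - 21 = 676 - 33 ≡ 32; y = λ·(12 - 32) - 19 ≡ 25. → (32, 25)
10P: (32, 25) + (21, 18). λ = (18 - 25)/(21 - 32) ≡ 40/36 mod 47. 36⁻¹ ≡ 17 (mod 47) since 36·17 = 612 ≡ 1, so λ ≡ 22.
  x = λ² - 32 - 21 = 484 - 53 ≡ 8; y = λ·(32 - 8) - 25 ≡ 33. → (8, 33)
11P: (8, 33) + (21, 18). λ = (18 - 33)/(21 - 8) ≡ 32/13 mod 47. 13⁻¹ ≡ 29 (mod 47), so λ ≡ 35.
  x = λ² - 8 - 21 = 1225 - 29 ≡ 21; y = λ·(8 - 21) - 33 ≡ 29. → (21, 29)
12P: (21, 29) + (21, 18): same x and y₁ ≡ -y₂, so the sum is 𝒪.
12P = 𝒪, so the order is 12.

12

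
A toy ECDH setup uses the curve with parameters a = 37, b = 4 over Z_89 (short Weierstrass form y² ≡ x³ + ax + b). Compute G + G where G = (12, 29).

(33, 82)

tangent at (12, 29): λ = (3·12² + 37)/(2·29) ≡ 24/58. 58⁻¹ ≡ 66 (mod 89) since 58·66 = 3828 ≡ 1, so λ ≡ 24·66 ≡ 71.
  x = λ² - 12 - 12 = 5041 - 24 ≡ 33; y = λ·(12 - 33) - 29 ≡ 82. → (33, 82)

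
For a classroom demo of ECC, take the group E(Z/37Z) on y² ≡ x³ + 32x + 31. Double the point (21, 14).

tangent at (21, 14): λ = (3·21² + 32)/(2·14) ≡ 23/28. 28⁻¹ ≡ 4 (mod 37), so λ ≡ 23·4 ≡ 18.
  x = λ² - 21 - 21 = 324 - 42 ≡ 23; y = λ·(21 - 23) - 14 ≡ 24. → (23, 24)

(23, 24)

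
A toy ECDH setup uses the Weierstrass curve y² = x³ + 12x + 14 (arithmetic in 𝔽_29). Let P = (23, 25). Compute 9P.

Repeated addition: build up to 9P.
2P: tangent at (23, 25): λ = (3·23² + 12)/(2·25) ≡ 4/21. 21⁻¹ ≡ 18 (mod 29) since 21·18 = 378 ≡ 1, so λ ≡ 4·18 ≡ 14.
  x = λ² - 23 - 23 = 196 - 46 ≡ 5; y = λ·(23 - 5) - 25 ≡ 24. → (5, 24)
3P: (5, 24) + (23, 25). λ = (25 - 24)/(23 - 5) ≡ 1/18 mod 29. 18⁻¹ ≡ 21 (mod 29), so λ ≡ 21.
  x = λ² - 5 - 23 = 441 - 28 ≡ 7; y = λ·(5 - 7) - 24 ≡ 21. → (7, 21)
4P: (7, 21) + (23, 25). λ = (25 - 21)/(23 - 7) ≡ 4/16 mod 29. 16⁻¹ ≡ 20 (mod 29), so λ ≡ 22.
  x = λ² - 7 - 23 = 484 - 30 ≡ 19; y = λ·(7 - 19) - 21 ≡ 5. → (19, 5)
5P: (19, 5) + (23, 25). λ = (25 - 5)/(23 - 19) ≡ 20/4 mod 29. 4⁻¹ ≡ 22 (mod 29), so λ ≡ 5.
  x = λ² - 19 - 23 = 25 - 42 ≡ 12; y = λ·(19 - 12) - 5 ≡ 1. → (12, 1)
6P: (12, 1) + (23, 25). λ = (25 - 1)/(23 - 12) ≡ 24/11 mod 29. 11⁻¹ ≡ 8 (mod 29), so λ ≡ 18.
  x = λ² - 12 - 23 = 324 - 35 ≡ 28; y = λ·(12 - 28) - 1 ≡ 1. → (28, 1)
7P: (28, 1) + (23, 25). λ = (25 - 1)/(23 - 28) ≡ 24/24 mod 29. 24⁻¹ ≡ 23 (mod 29), so λ ≡ 1.
  x = λ² - 28 - 23 = 1 - 51 ≡ 8; y = λ·(28 - 8) - 1 ≡ 19. → (8, 19)
8P: (8, 19) + (23, 25). λ = (25 - 19)/(23 - 8) ≡ 6/15 mod 29. 15⁻¹ ≡ 2 (mod 29) since 15·2 = 30 ≡ 1, so λ ≡ 12.
  x = λ² - 8 - 23 = 144 - 31 ≡ 26; y = λ·(8 - 26) - 19 ≡ 26. → (26, 26)
9P: (26, 26) + (23, 25). λ = (25 - 26)/(23 - 26) ≡ 28/26 mod 29. 26⁻¹ ≡ 19 (mod 29), so λ ≡ 10.
  x = λ² - 26 - 23 = 100 - 49 ≡ 22; y = λ·(26 - 22) - 26 ≡ 14. → (22, 14)

(22, 14)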